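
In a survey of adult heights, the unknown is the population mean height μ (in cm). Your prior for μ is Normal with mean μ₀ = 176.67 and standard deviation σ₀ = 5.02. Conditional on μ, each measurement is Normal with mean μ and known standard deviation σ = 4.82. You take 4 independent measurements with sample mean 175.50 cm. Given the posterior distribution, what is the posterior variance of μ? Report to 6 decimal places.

For Normal data with known variance σ², a Normal(μ₀, σ₀²) prior on μ is conjugate. Posterior precision = 1/σ₀² + n/σ²; posterior mean is the precision-weighted average of μ₀ and x̄.
σ₀² = 5.02² = 25.2004, σ² = 4.82² = 23.2324; σ² + n·σ₀² = 23.2324 + 4·25.2004 = 124.034.
Posterior precision = 1/σ₀² + n/σ² = 1/25.2004 + 4/23.2324 = (σ² + n·σ₀²)/(σ₀²σ²) = 124.034/(25.2004·23.2324); posterior variance σₙ² = σ₀²σ²/(σ² + n·σ₀²) = 25.2004·23.2324/124.034 = 4.720204.

4.720204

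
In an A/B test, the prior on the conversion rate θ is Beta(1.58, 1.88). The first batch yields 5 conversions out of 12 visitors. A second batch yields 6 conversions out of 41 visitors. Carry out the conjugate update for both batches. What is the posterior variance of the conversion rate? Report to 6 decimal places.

The Beta prior is conjugate to a Binomial/Bernoulli likelihood; the update adds successes to α and failures to β.
After batch 1: Beta(1.58+5, 1.88+7) = Beta(6.58, 8.88).
After batch 2: Beta(6.58+6, 8.88+35) = Beta(12.58, 43.88).
Var = αβ/((α+β)²(α+β+1)) = 12.58·43.88/(56.46²·57.46) = 0.003014.

0.003014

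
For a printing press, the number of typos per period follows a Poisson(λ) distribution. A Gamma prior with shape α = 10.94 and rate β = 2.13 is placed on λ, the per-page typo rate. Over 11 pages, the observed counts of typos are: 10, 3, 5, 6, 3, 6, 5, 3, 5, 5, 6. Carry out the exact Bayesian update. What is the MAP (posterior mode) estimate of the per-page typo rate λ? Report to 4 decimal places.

With a Gamma(shape α, rate β) prior, the Poisson likelihood is conjugate: the posterior is Gamma(α + ΣXᵢ, β + n).
Sum of counts S = 57 over n = 11 pages.
Posterior: Gamma(α+S, β+n) = Gamma(10.94+57, 2.13+11) = Gamma(67.94, 13.13).
Mode of Gamma(α,β) for α≥1 is (α−1)/β = 66.94/13.13 = 5.0982.

5.0982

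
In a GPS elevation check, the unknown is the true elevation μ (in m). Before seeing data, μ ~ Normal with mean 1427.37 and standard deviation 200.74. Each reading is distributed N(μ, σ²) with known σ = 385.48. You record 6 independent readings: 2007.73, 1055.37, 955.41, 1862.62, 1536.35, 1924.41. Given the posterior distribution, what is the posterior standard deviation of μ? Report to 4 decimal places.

For Normal data with known variance σ², a Normal(μ₀, σ₀²) prior on μ is conjugate. Posterior precision = 1/σ₀² + n/σ²; posterior mean is the precision-weighted average of μ₀ and x̄.
σ₀² = 200.74² = 40296.5476, σ² = 385.48² = 148594.8304; σ² + n·σ₀² = 148594.8304 + 6·40296.5476 = 390374.116.
Posterior precision = 1/σ₀² + n/σ² = 1/40296.5476 + 6/148594.8304 = (σ² + n·σ₀²)/(σ₀²σ²) = 390374.116/(40296.5476·148594.8304); posterior variance σₙ² = σ₀²σ²/(σ² + n·σ₀²) = 40296.5476·148594.8304/390374.116 = 15338.769685.
Posterior SD = √σₙ² = √(40296.5476·148594.8304/390374.116) = 123.8498.

123.8498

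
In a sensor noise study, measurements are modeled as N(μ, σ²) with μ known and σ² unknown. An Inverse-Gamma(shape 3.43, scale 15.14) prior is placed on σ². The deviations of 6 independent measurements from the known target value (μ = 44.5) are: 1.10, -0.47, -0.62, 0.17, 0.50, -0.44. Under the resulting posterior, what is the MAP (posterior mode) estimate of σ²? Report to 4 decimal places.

2.1916

With known mean μ and an Inverse-Gamma(α, β) prior on σ², the Normal likelihood is conjugate: posterior is Inv-Gamma(α + n/2, β + Σ(xᵢ−μ)²/2).
Σ(xᵢ−μ)² = (1.10)² + (-0.47)² + (-0.62)² + (0.17)² + (0.50)² + (-0.44)² = 2.2878.
Posterior: Inv-Gamma(3.43 + 6/2, 15.14 + 2.2878/2) = Inv-Gamma(6.43, 16.28390).
Mode = β/(α+1) = 16.28390/7.43 = 2.1916.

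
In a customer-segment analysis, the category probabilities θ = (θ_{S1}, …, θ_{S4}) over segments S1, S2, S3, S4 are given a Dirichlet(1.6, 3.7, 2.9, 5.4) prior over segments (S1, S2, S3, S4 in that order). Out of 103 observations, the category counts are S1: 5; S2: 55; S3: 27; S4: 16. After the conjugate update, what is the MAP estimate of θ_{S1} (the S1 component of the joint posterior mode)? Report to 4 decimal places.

0.0497

The Dirichlet prior is conjugate to the Multinomial likelihood: each posterior αⱼ = prior αⱼ + observed count nⱼ.
Posterior concentration: (6.6, 58.7, 29.9, 21.4), total = 116.6.
Joint mode component: (α_{S1}−1)/(Σα−K) = 5.6/112.6 = 0.0497.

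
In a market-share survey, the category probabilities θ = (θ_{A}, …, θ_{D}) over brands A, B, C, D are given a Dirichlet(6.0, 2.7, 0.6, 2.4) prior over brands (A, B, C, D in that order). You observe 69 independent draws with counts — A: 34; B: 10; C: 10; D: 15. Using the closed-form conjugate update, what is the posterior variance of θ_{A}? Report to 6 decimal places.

The Dirichlet prior is conjugate to the Multinomial likelihood: each posterior αⱼ = prior αⱼ + observed count nⱼ.
Posterior concentration: (40.0, 12.7, 10.6, 17.4), total = 80.7.
Var[θ_j] = α_j(Σα−α_j)/((Σα)²(Σα+1)) = 40.0·40.7/(80.7²·81.7) = 0.003060.

0.003060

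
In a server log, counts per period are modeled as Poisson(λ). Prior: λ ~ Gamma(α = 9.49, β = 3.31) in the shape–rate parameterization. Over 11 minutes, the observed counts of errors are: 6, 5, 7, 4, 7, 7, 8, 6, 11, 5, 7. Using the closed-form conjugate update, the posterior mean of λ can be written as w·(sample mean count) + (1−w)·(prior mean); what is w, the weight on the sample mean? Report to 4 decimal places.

With a Gamma(shape α, rate β) prior, the Poisson likelihood is conjugate: the posterior is Gamma(α + ΣXᵢ, β + n).
Posterior mean = (α₀+S)/(β₀+n) = [n/(β₀+n)]·(S/n) + [β₀/(β₀+n)]·(α₀/β₀), so only n and β₀ enter the weight.
Weight on data w = n/(β₀+n) = 11/(3.31+11) = 11/14.31 = 0.7687.

0.7687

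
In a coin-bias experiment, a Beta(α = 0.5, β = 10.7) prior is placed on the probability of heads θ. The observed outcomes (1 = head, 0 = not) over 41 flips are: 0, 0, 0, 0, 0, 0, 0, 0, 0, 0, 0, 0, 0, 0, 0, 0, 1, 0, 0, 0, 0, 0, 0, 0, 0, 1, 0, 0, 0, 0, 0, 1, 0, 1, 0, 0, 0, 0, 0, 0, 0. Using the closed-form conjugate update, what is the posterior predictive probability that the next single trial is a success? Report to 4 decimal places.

0.0862

The Beta prior is conjugate to a Binomial/Bernoulli likelihood; the update adds successes to α and failures to β.
Posterior: Beta(α+k, β+n−k) = Beta(0.5+4, 10.7+37) = Beta(4.5, 47.7).
For a single future Bernoulli trial, P(success | data) = α/(α+β) = 0.0862.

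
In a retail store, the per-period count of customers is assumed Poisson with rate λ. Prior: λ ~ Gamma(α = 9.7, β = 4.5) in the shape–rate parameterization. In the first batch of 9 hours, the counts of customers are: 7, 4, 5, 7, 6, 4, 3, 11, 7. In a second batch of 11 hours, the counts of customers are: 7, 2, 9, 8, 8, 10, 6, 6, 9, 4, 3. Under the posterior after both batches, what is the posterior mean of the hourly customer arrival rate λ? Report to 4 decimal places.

With a Gamma(shape α, rate β) prior, the Poisson likelihood is conjugate: the posterior is Gamma(α + ΣXᵢ, β + n).
Batch 1: sum of counts S = 54 over n = 9 hours.
After batch 1: Gamma(α+S, β+n) = Gamma(9.7+54, 4.5+9) = Gamma(63.7, 13.5).
Batch 2: sum of counts S = 72 over n = 11 hours.
After batch 2: Gamma(α+S, β+n) = Gamma(63.7+72, 13.5+11) = Gamma(135.7, 24.5).
Posterior mean = α/β = 135.7/24.5 = 5.5388.

5.5388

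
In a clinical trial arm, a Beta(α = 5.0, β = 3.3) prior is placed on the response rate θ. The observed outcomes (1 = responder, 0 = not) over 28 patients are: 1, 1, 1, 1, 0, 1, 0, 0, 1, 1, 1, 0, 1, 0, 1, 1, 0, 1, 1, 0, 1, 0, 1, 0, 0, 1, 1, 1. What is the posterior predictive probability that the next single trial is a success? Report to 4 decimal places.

The Beta prior is conjugate to a Binomial/Bernoulli likelihood; the update adds successes to α and failures to β.
Posterior: Beta(α+k, β+n−k) = Beta(5.0+18, 3.3+10) = Beta(23.0, 13.3).
For a single future Bernoulli trial, P(success | data) = α/(α+β) = 0.6336.

0.6336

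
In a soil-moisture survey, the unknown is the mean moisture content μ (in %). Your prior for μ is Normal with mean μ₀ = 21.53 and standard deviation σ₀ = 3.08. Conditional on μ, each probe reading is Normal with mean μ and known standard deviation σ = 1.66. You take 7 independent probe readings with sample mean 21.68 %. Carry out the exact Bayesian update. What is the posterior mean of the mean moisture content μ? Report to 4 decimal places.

For Normal data with known variance σ², a Normal(μ₀, σ₀²) prior on μ is conjugate. Posterior precision = 1/σ₀² + n/σ²; posterior mean is the precision-weighted average of μ₀ and x̄.
n·x̄ = 7·21.68 = 151.76.
σ₀² = 3.08² = 9.4864, σ² = 1.66² = 2.7556; σ² + n·σ₀² = 2.7556 + 7·9.4864 = 69.1604.
Posterior mean = (μ₀/σ₀² + n·x̄/σ²)/(1/σ₀² + n/σ²) = (σ²·μ₀ + σ₀²·n·x̄)/(σ² + n·σ₀²) = (2.7556·21.53 + 9.4864·151.76)/69.1604 = 1498.984132/69.1604 = 21.6740.

21.6740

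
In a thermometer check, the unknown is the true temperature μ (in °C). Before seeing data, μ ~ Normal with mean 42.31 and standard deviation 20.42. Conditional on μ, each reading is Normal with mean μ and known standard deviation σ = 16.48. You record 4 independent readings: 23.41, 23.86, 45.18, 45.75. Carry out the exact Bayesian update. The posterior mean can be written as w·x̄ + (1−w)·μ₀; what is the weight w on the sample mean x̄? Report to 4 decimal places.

0.8600

For Normal data with known variance σ², a Normal(μ₀, σ₀²) prior on μ is conjugate. Posterior precision = 1/σ₀² + n/σ²; posterior mean is the precision-weighted average of μ₀ and x̄.
σ₀² = 20.42² = 416.9764, σ² = 16.48² = 271.5904. Prior precision 1/σ₀² = 1/416.9764; data precision n/σ² = 4/271.5904.
w = (n/σ²)/(1/σ₀² + n/σ²) = n·σ₀²/(σ² + n·σ₀²) = 4·416.9764/(271.5904 + 4·416.9764) = 1667.9056/1939.496 = 0.8600.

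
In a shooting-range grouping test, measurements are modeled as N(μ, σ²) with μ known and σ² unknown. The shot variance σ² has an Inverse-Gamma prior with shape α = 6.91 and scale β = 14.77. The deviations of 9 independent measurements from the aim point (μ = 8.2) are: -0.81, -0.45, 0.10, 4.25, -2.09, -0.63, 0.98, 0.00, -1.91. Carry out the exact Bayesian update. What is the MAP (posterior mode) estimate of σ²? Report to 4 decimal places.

With known mean μ and an Inverse-Gamma(α, β) prior on σ², the Normal likelihood is conjugate: posterior is Inv-Gamma(α + n/2, β + Σ(xᵢ−μ)²/2).
Σ(xᵢ−μ)² = (-0.81)² + (-0.45)² + (0.10)² + (4.25)² + (-2.09)² + (-0.63)² + (0.98)² + (0.00)² + (-1.91)² = 28.3046.
Posterior: Inv-Gamma(6.91 + 9/2, 14.77 + 28.3046/2) = Inv-Gamma(11.41, 28.92230).
Mode = β/(α+1) = 28.92230/12.41 = 2.3306.

2.3306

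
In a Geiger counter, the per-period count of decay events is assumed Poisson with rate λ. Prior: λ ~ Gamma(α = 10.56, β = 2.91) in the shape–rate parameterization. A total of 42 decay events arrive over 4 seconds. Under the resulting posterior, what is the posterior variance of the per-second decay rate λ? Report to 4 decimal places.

With a Gamma(shape α, rate β) prior, the Poisson likelihood is conjugate: the posterior is Gamma(α + ΣXᵢ, β + n).
Posterior: Gamma(α+S, β+n) = Gamma(10.56+42, 2.91+4) = Gamma(52.56, 6.91).
Var = α/β² = 52.56/6.91² = 1.1008.

1.1008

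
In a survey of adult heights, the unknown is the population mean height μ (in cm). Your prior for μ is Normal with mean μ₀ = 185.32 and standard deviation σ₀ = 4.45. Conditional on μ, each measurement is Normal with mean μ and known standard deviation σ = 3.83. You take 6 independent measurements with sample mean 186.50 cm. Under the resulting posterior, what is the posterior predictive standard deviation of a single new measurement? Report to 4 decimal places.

For Normal data with known variance σ², a Normal(μ₀, σ₀²) prior on μ is conjugate. Posterior precision = 1/σ₀² + n/σ²; posterior mean is the precision-weighted average of μ₀ and x̄.
σ₀² = 4.45² = 19.8025, σ² = 3.83² = 14.6689; σ² + n·σ₀² = 14.6689 + 6·19.8025 = 133.4839.
Posterior precision = 1/σ₀² + n/σ² = 1/19.8025 + 6/14.6689 = (σ² + n·σ₀²)/(σ₀²σ²) = 133.4839/(19.8025·14.6689); posterior variance σₙ² = σ₀²σ²/(σ² + n·σ₀²) = 19.8025·14.6689/133.4839 = 2.176149.
Predictive variance for one new observation = σₙ² + σ² = 19.8025·14.6689/133.4839 + 14.6689 = σ²·(σ₀² + 133.4839)/133.4839 = 14.6689·153.2864/133.4839 = 16.845049; SD = √(14.6689·153.2864/133.4839) = 4.1043.

4.1043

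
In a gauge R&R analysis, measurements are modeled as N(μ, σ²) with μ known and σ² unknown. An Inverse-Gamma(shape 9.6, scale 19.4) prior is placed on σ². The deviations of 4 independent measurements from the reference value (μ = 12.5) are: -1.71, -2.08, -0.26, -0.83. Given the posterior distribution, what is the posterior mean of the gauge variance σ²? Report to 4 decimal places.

2.2079

With known mean μ and an Inverse-Gamma(α, β) prior on σ², the Normal likelihood is conjugate: posterior is Inv-Gamma(α + n/2, β + Σ(xᵢ−μ)²/2).
Σ(xᵢ−μ)² = (-1.71)² + (-2.08)² + (-0.26)² + (-0.83)² = 8.0070.
Posterior: Inv-Gamma(9.6 + 4/2, 19.4 + 8.0070/2) = Inv-Gamma(11.60, 23.40350).
E[σ²|data] = β/(α−1) = 23.40350/10.60 = 2.2079.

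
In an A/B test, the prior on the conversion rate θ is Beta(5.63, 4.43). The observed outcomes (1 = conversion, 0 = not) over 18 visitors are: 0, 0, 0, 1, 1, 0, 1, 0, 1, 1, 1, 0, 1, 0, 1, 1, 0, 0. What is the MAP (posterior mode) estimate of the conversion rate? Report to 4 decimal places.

0.5230

The Beta prior is conjugate to a Binomial/Bernoulli likelihood; the update adds successes to α and failures to β.
Posterior: Beta(α+k, β+n−k) = Beta(5.63+9, 4.43+9) = Beta(14.63, 13.43).
Mode of Beta(a,b) for a,b>1 is (a−1)/(a+b−2) = 13.63/26.06 = 0.5230.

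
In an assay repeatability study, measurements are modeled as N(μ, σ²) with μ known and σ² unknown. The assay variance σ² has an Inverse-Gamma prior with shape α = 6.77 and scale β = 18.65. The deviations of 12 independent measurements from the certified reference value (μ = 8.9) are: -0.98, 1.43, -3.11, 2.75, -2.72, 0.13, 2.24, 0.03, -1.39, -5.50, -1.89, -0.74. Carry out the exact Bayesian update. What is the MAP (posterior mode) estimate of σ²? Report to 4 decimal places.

3.8590

With known mean μ and an Inverse-Gamma(α, β) prior on σ², the Normal likelihood is conjugate: posterior is Inv-Gamma(α + n/2, β + Σ(xᵢ−μ)²/2).
Σ(xᵢ−μ)² = (-0.98)² + (1.43)² + (-3.11)² + (2.75)² + (-2.72)² + (0.13)² + (2.24)² + (0.03)² + (-1.39)² + (-5.50)² + (-1.89)² + (-0.74)² = 68.9755.
Posterior: Inv-Gamma(6.77 + 12/2, 18.65 + 68.9755/2) = Inv-Gamma(12.77, 53.13775).
Mode = β/(α+1) = 53.13775/13.77 = 3.8590.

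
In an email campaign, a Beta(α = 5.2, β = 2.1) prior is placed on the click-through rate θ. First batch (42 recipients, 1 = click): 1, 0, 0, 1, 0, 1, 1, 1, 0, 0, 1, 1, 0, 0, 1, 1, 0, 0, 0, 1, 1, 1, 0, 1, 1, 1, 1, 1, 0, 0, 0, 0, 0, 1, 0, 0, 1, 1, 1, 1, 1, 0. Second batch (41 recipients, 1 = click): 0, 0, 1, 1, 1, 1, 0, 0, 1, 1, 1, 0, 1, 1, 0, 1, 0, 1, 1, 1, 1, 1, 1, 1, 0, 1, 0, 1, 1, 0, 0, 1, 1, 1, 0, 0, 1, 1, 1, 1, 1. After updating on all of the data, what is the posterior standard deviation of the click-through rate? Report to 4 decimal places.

The Beta prior is conjugate to a Binomial/Bernoulli likelihood; the update adds successes to α and failures to β.
After batch 1: Beta(5.2+23, 2.1+19) = Beta(28.2, 21.1).
After batch 2: Beta(28.2+28, 21.1+13) = Beta(56.2, 34.1).
Var = αβ/((α+β)²(α+β+1)) = 56.2·34.1/(90.3²·91.3) = 0.00257421; SD = √0.00257421 = 0.0507.

0.0507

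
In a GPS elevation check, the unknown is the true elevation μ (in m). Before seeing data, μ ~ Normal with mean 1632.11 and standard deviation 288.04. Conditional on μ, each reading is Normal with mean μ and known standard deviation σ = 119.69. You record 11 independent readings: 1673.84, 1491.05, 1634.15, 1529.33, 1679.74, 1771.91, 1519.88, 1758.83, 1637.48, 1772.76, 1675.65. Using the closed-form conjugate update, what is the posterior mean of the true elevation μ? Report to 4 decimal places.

For Normal data with known variance σ², a Normal(μ₀, σ₀²) prior on μ is conjugate. Posterior precision = 1/σ₀² + n/σ²; posterior mean is the precision-weighted average of μ₀ and x̄.
Σxᵢ = 1673.84 + 1491.05 + 1634.15 + 1529.33 + 1679.74 + 1771.91 + 1519.88 + 1758.83 + 1637.48 + 1772.76 + 1675.65 = 18144.62, so n·x̄ = 18144.62.
σ₀² = 288.04² = 82967.0416, σ² = 119.69² = 14325.6961; σ² + n·σ₀² = 14325.6961 + 11·82967.0416 = 926963.1537.
Posterior mean = (μ₀/σ₀² + n·x̄/σ²)/(1/σ₀² + n/σ²) = (σ²·μ₀ + σ₀²·n·x̄)/(σ² + n·σ₀²) = (14325.6961·1632.11 + 82967.0416·18144.62)/926963.1537 = 1528786554.217963/926963.1537 = 1649.2420.

1649.2420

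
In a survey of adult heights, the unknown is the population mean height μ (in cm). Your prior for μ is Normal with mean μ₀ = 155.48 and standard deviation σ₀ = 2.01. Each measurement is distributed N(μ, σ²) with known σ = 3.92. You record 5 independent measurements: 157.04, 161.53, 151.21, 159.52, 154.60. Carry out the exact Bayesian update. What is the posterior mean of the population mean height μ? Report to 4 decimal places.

For Normal data with known variance σ², a Normal(μ₀, σ₀²) prior on μ is conjugate. Posterior precision = 1/σ₀² + n/σ²; posterior mean is the precision-weighted average of μ₀ and x̄.
Σxᵢ = 157.04 + 161.53 + 151.21 + 159.52 + 154.60 = 783.9, so n·x̄ = 783.9.
σ₀² = 2.01² = 4.0401, σ² = 3.92² = 15.3664; σ² + n·σ₀² = 15.3664 + 5·4.0401 = 35.5669.
Posterior mean = (μ₀/σ₀² + n·x̄/σ²)/(1/σ₀² + n/σ²) = (σ²·μ₀ + σ₀²·n·x̄)/(σ² + n·σ₀²) = (15.3664·155.48 + 4.0401·783.9)/35.5669 = 5556.202262/35.5669 = 156.2183.

156.2183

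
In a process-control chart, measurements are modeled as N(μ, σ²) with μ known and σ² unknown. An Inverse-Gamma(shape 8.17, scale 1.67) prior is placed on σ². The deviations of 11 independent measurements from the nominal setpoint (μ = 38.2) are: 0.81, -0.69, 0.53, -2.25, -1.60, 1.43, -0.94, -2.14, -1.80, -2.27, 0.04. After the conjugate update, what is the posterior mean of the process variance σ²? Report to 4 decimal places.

With known mean μ and an Inverse-Gamma(α, β) prior on σ², the Normal likelihood is conjugate: posterior is Inv-Gamma(α + n/2, β + Σ(xᵢ−μ)²/2).
Σ(xᵢ−μ)² = (0.81)² + (-0.69)² + (0.53)² + (-2.25)² + (-1.60)² + (1.43)² + (-0.94)² + (-2.14)² + (-1.80)² + (-2.27)² + (0.04)² = 24.9382.
Posterior: Inv-Gamma(8.17 + 11/2, 1.67 + 24.9382/2) = Inv-Gamma(13.67, 14.13910).
E[σ²|data] = β/(α−1) = 14.13910/12.67 = 1.1160.

1.1160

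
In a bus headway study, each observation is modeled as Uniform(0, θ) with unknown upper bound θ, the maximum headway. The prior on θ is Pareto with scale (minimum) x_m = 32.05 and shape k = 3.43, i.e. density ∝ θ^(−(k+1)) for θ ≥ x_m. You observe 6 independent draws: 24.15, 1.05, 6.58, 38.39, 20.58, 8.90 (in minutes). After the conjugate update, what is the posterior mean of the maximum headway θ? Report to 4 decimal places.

42.9440

A Pareto(scale x_m, shape k) prior on the upper bound θ of Uniform(0, θ) is conjugate: posterior is Pareto(max(x_m, max xᵢ), k + n).
Sample maximum = 38.39; prior scale x_m = 32.05 → posterior scale = max = 38.39.
Posterior shape = 3.43 + 6 = 9.43.
E[θ|data] = k·x_m/(k−1) = 9.43·38.39/8.43 = 42.9440.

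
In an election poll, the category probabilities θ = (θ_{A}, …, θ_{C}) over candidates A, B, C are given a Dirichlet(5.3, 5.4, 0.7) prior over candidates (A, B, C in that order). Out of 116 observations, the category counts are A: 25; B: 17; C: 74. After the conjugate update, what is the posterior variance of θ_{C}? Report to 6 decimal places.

0.001889

The Dirichlet prior is conjugate to the Multinomial likelihood: each posterior αⱼ = prior αⱼ + observed count nⱼ.
Posterior concentration: (30.3, 22.4, 74.7), total = 127.4.
Var[θ_j] = α_j(Σα−α_j)/((Σα)²(Σα+1)) = 74.7·52.7/(127.4²·128.4) = 0.001889.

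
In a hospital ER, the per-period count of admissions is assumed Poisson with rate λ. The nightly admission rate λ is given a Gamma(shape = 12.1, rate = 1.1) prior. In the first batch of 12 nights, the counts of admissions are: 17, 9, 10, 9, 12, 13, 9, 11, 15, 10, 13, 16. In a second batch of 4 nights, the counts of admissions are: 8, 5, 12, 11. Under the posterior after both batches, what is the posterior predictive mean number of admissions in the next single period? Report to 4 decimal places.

11.2339

With a Gamma(shape α, rate β) prior, the Poisson likelihood is conjugate: the posterior is Gamma(α + ΣXᵢ, β + n).
Batch 1: sum of counts S = 144 over n = 12 nights.
After batch 1: Gamma(α+S, β+n) = Gamma(12.1+144, 1.1+12) = Gamma(156.1, 13.1).
Batch 2: sum of counts S = 36 over n = 4 nights.
After batch 2: Gamma(α+S, β+n) = Gamma(156.1+36, 13.1+4) = Gamma(192.1, 17.1).
The predictive distribution for one future period is NegBinom with mean α/β = 11.2339.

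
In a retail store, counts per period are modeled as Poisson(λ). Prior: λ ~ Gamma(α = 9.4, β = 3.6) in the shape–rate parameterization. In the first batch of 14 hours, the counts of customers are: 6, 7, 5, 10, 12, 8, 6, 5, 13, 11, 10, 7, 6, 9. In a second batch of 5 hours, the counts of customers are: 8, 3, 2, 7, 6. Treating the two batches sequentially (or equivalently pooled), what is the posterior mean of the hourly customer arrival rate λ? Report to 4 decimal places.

6.6549

With a Gamma(shape α, rate β) prior, the Poisson likelihood is conjugate: the posterior is Gamma(α + ΣXᵢ, β + n).
Batch 1: sum of counts S = 115 over n = 14 hours.
After batch 1: Gamma(α+S, β+n) = Gamma(9.4+115, 3.6+14) = Gamma(124.4, 17.6).
Batch 2: sum of counts S = 26 over n = 5 hours.
After batch 2: Gamma(α+S, β+n) = Gamma(124.4+26, 17.6+5) = Gamma(150.4, 22.6).
Posterior mean = α/β = 150.4/22.6 = 6.6549.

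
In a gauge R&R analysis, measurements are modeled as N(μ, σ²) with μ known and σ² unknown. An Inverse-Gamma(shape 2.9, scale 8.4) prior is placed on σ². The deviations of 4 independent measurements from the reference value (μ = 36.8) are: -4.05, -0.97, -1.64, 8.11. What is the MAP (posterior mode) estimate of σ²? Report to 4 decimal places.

With known mean μ and an Inverse-Gamma(α, β) prior on σ², the Normal likelihood is conjugate: posterior is Inv-Gamma(α + n/2, β + Σ(xᵢ−μ)²/2).
Σ(xᵢ−μ)² = (-4.05)² + (-0.97)² + (-1.64)² + (8.11)² = 85.8051.
Posterior: Inv-Gamma(2.9 + 4/2, 8.4 + 85.8051/2) = Inv-Gamma(4.90, 51.30255).
Mode = β/(α+1) = 51.30255/5.90 = 8.6953.

8.6953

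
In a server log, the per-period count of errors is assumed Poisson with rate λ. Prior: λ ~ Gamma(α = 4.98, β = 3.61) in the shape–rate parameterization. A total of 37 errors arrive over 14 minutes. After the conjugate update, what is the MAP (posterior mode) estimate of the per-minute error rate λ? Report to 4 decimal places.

With a Gamma(shape α, rate β) prior, the Poisson likelihood is conjugate: the posterior is Gamma(α + ΣXᵢ, β + n).
Posterior: Gamma(α+S, β+n) = Gamma(4.98+37, 3.61+14) = Gamma(41.98, 17.61).
Mode of Gamma(α,β) for α≥1 is (α−1)/β = 40.98/17.61 = 2.3271.

2.3271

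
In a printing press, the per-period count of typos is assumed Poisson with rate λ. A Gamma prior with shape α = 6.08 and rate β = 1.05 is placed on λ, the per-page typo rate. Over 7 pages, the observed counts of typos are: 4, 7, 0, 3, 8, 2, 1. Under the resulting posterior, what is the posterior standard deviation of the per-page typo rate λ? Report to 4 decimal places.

0.6925

With a Gamma(shape α, rate β) prior, the Poisson likelihood is conjugate: the posterior is Gamma(α + ΣXᵢ, β + n).
Sum of counts S = 25 over n = 7 pages.
Posterior: Gamma(α+S, β+n) = Gamma(6.08+25, 1.05+7) = Gamma(31.08, 8.05).
SD = √α/β = √31.08/8.05 = 0.6925.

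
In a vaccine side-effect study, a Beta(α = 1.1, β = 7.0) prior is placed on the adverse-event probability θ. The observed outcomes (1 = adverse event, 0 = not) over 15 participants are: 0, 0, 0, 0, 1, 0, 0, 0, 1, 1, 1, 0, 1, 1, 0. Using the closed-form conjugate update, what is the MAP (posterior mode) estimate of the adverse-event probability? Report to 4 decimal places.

0.2891

The Beta prior is conjugate to a Binomial/Bernoulli likelihood; the update adds successes to α and failures to β.
Posterior: Beta(α+k, β+n−k) = Beta(1.1+6, 7.0+9) = Beta(7.1, 16.0).
Mode of Beta(a,b) for a,b>1 is (a−1)/(a+b−2) = 6.1/21.1 = 0.2891.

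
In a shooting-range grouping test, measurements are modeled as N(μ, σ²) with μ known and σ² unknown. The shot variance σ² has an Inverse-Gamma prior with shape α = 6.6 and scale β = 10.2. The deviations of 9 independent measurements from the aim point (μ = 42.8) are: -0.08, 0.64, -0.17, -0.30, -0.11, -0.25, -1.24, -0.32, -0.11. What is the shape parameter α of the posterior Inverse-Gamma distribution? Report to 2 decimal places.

With known mean μ and an Inverse-Gamma(α, β) prior on σ², the Normal likelihood is conjugate: posterior is Inv-Gamma(α + n/2, β + Σ(xᵢ−μ)²/2).
Σ(xᵢ−μ)² = (-0.08)² + (0.64)² + (-0.17)² + (-0.30)² + (-0.11)² + (-0.25)² + (-1.24)² + (-0.32)² + (-0.11)² = 2.2616.
Posterior: Inv-Gamma(6.6 + 9/2, 10.2 + 2.2616/2) = Inv-Gamma(11.10, 11.33080).
Posterior α = 11.10.

11.10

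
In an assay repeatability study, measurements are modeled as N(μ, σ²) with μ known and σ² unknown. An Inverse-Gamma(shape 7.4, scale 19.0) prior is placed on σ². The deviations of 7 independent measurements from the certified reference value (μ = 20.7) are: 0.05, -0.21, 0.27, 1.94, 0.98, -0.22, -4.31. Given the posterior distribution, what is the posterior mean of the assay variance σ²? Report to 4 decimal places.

3.1044

With known mean μ and an Inverse-Gamma(α, β) prior on σ², the Normal likelihood is conjugate: posterior is Inv-Gamma(α + n/2, β + Σ(xᵢ−μ)²/2).
Σ(xᵢ−μ)² = (0.05)² + (-0.21)² + (0.27)² + (1.94)² + (0.98)² + (-0.22)² + (-4.31)² = 23.4680.
Posterior: Inv-Gamma(7.4 + 7/2, 19.0 + 23.4680/2) = Inv-Gamma(10.90, 30.73400).
E[σ²|data] = β/(α−1) = 30.73400/9.90 = 3.1044.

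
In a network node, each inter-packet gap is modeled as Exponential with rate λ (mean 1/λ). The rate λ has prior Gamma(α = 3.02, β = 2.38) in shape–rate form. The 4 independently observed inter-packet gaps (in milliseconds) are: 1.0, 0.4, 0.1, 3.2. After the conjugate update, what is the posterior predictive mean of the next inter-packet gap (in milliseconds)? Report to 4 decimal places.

1.1761

With a Gamma(shape α, rate β) prior on the exponential rate λ, the posterior after n observations with total T = Σxᵢ is Gamma(α+n, β+T).
Sum of observations T = 4.7 milliseconds; n = 4.
Posterior: Gamma(3.02+4, 2.38+4.7) = Gamma(7.02, 7.08).
The predictive distribution for the next observation is Lomax; its mean is β/(α−1) = 7.08/6.02 = 1.1761.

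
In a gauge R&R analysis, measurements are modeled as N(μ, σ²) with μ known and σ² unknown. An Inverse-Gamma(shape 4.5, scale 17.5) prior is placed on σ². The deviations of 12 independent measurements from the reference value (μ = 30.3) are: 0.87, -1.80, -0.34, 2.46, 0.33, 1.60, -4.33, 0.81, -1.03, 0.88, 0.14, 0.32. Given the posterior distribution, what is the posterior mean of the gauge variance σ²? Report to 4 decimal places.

3.6419

With known mean μ and an Inverse-Gamma(α, β) prior on σ², the Normal likelihood is conjugate: posterior is Inv-Gamma(α + n/2, β + Σ(xᵢ−μ)²/2).
Σ(xᵢ−μ)² = (0.87)² + (-1.80)² + (-0.34)² + (2.46)² + (0.33)² + (1.60)² + (-4.33)² + (0.81)² + (-1.03)² + (0.88)² + (0.14)² + (0.32)² = 34.1953.
Posterior: Inv-Gamma(4.5 + 12/2, 17.5 + 34.1953/2) = Inv-Gamma(10.50, 34.59765).
E[σ²|data] = β/(α−1) = 34.59765/9.50 = 3.6419.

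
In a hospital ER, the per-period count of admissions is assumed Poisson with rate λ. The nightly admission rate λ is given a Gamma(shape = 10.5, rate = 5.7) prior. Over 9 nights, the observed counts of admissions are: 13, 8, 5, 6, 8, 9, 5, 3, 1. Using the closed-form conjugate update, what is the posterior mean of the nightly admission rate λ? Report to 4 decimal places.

4.6599

With a Gamma(shape α, rate β) prior, the Poisson likelihood is conjugate: the posterior is Gamma(α + ΣXᵢ, β + n).
Sum of counts S = 58 over n = 9 nights.
Posterior: Gamma(α+S, β+n) = Gamma(10.5+58, 5.7+9) = Gamma(68.5, 14.7).
Posterior mean = α/β = 68.5/14.7 = 4.6599.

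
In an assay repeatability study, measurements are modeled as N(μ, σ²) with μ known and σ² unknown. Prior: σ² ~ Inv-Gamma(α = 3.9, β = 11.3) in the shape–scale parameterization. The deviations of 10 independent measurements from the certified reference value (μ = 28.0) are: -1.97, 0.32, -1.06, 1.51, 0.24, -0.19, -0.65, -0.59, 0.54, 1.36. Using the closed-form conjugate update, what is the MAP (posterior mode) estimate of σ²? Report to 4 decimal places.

With known mean μ and an Inverse-Gamma(α, β) prior on σ², the Normal likelihood is conjugate: posterior is Inv-Gamma(α + n/2, β + Σ(xᵢ−μ)²/2).
Σ(xᵢ−μ)² = (-1.97)² + (0.32)² + (-1.06)² + (1.51)² + (0.24)² + (-0.19)² + (-0.65)² + (-0.59)² + (0.54)² + (1.36)² = 10.3925.
Posterior: Inv-Gamma(3.9 + 10/2, 11.3 + 10.3925/2) = Inv-Gamma(8.90, 16.49625).
Mode = β/(α+1) = 16.49625/9.90 = 1.6663.

1.6663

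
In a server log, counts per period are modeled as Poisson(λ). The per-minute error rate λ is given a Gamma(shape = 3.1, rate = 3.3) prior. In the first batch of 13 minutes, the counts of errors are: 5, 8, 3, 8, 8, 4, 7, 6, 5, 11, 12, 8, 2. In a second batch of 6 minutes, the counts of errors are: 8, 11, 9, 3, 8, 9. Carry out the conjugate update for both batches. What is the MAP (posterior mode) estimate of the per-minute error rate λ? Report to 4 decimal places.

With a Gamma(shape α, rate β) prior, the Poisson likelihood is conjugate: the posterior is Gamma(α + ΣXᵢ, β + n).
Batch 1: sum of counts S = 87 over n = 13 minutes.
After batch 1: Gamma(α+S, β+n) = Gamma(3.1+87, 3.3+13) = Gamma(90.1, 16.3).
Batch 2: sum of counts S = 48 over n = 6 minutes.
After batch 2: Gamma(α+S, β+n) = Gamma(90.1+48, 16.3+6) = Gamma(138.1, 22.3).
Mode of Gamma(α,β) for α≥1 is (α−1)/β = 137.1/22.3 = 6.1480.

6.1480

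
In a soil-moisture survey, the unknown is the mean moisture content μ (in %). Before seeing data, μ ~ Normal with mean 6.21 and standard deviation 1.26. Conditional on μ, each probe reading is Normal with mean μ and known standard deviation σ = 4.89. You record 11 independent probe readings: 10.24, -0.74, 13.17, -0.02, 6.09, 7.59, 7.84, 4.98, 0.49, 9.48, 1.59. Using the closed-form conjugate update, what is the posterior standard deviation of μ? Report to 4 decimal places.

0.9579

For Normal data with known variance σ², a Normal(μ₀, σ₀²) prior on μ is conjugate. Posterior precision = 1/σ₀² + n/σ²; posterior mean is the precision-weighted average of μ₀ and x̄.
σ₀² = 1.26² = 1.5876, σ² = 4.89² = 23.9121; σ² + n·σ₀² = 23.9121 + 11·1.5876 = 41.3757.
Posterior precision = 1/σ₀² + n/σ² = 1/1.5876 + 11/23.9121 = (σ² + n·σ₀²)/(σ₀²σ²) = 41.3757/(1.5876·23.9121); posterior variance σₙ² = σ₀²σ²/(σ² + n·σ₀²) = 1.5876·23.9121/41.3757 = 0.917516.
Posterior SD = √σₙ² = √(1.5876·23.9121/41.3757) = 0.9579.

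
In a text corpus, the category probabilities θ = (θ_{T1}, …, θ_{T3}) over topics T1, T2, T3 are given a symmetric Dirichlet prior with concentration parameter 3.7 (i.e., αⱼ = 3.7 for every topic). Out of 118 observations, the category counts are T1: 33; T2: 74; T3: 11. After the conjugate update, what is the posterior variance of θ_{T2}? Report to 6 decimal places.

The Dirichlet prior is conjugate to the Multinomial likelihood: each posterior αⱼ = prior αⱼ + observed count nⱼ.
Posterior concentration: (36.7, 77.7, 14.7), total = 129.1.
Var[θ_j] = α_j(Σα−α_j)/((Σα)²(Σα+1)) = 77.7·51.4/(129.1²·130.1) = 0.001842.

0.001842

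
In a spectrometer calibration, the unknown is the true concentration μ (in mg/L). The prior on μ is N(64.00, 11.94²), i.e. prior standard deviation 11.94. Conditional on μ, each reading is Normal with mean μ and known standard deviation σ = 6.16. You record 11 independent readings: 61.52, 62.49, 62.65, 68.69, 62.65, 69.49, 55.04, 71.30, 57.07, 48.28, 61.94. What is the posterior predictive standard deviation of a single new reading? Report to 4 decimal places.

For Normal data with known variance σ², a Normal(μ₀, σ₀²) prior on μ is conjugate. Posterior precision = 1/σ₀² + n/σ²; posterior mean is the precision-weighted average of μ₀ and x̄.
σ₀² = 11.94² = 142.5636, σ² = 6.16² = 37.9456; σ² + n·σ₀² = 37.9456 + 11·142.5636 = 1606.1452.
Posterior precision = 1/σ₀² + n/σ² = 1/142.5636 + 11/37.9456 = (σ² + n·σ₀²)/(σ₀²σ²) = 1606.1452/(142.5636·37.9456); posterior variance σₙ² = σ₀²σ²/(σ² + n·σ₀²) = 142.5636·37.9456/1606.1452 = 3.368102.
Predictive variance for one new observation = σₙ² + σ² = 142.5636·37.9456/1606.1452 + 37.9456 = σ²·(σ₀² + 1606.1452)/1606.1452 = 37.9456·1748.7088/1606.1452 = 41.313702; SD = √(37.9456·1748.7088/1606.1452) = 6.4276.

6.4276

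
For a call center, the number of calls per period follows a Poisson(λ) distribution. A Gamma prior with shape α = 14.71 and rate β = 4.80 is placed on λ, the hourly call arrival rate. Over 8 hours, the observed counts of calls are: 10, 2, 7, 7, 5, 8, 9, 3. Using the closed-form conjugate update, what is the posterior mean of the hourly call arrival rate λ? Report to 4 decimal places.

With a Gamma(shape α, rate β) prior, the Poisson likelihood is conjugate: the posterior is Gamma(α + ΣXᵢ, β + n).
Sum of counts S = 51 over n = 8 hours.
Posterior: Gamma(α+S, β+n) = Gamma(14.71+51, 4.80+8) = Gamma(65.71, 12.80).
Posterior mean = α/β = 65.71/12.80 = 5.1336.

5.1336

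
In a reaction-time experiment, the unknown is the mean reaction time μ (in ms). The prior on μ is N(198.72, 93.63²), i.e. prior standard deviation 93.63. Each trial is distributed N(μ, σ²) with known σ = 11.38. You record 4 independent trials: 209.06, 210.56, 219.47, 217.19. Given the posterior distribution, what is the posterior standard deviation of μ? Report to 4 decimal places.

For Normal data with known variance σ², a Normal(μ₀, σ₀²) prior on μ is conjugate. Posterior precision = 1/σ₀² + n/σ²; posterior mean is the precision-weighted average of μ₀ and x̄.
σ₀² = 93.63² = 8766.5769, σ² = 11.38² = 129.5044; σ² + n·σ₀² = 129.5044 + 4·8766.5769 = 35195.812.
Posterior precision = 1/σ₀² + n/σ² = 1/8766.5769 + 4/129.5044 = (σ² + n·σ₀²)/(σ₀²σ²) = 35195.812/(8766.5769·129.5044); posterior variance σₙ² = σ₀²σ²/(σ² + n·σ₀²) = 8766.5769·129.5044/35195.812 = 32.256971.
Posterior SD = √σₙ² = √(8766.5769·129.5044/35195.812) = 5.6795.

5.6795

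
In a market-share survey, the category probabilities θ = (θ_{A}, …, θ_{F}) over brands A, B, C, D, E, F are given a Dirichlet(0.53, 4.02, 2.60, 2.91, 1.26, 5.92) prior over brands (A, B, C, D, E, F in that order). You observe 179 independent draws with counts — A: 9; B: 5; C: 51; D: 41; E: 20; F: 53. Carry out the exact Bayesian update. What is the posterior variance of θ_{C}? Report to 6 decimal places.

The Dirichlet prior is conjugate to the Multinomial likelihood: each posterior αⱼ = prior αⱼ + observed count nⱼ.
Posterior concentration: (9.53, 9.02, 53.60, 43.91, 21.26, 58.92), total = 196.24.
Var[θ_j] = α_j(Σα−α_j)/((Σα)²(Σα+1)) = 53.60·142.64/(196.24²·197.24) = 0.001007.

0.001007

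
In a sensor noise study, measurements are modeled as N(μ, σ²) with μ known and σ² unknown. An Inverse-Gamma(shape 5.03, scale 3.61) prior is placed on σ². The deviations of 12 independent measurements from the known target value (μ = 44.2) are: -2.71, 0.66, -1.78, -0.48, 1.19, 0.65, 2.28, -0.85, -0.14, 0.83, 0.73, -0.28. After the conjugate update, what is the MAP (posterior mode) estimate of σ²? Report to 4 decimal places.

1.1421

With known mean μ and an Inverse-Gamma(α, β) prior on σ², the Normal likelihood is conjugate: posterior is Inv-Gamma(α + n/2, β + Σ(xᵢ−μ)²/2).
Σ(xᵢ−μ)² = (-2.71)² + (0.66)² + (-1.78)² + (-0.48)² + (1.19)² + (0.65)² + (2.28)² + (-0.85)² + (-0.14)² + (0.83)² + (0.73)² + (-0.28)² = 20.2578.
Posterior: Inv-Gamma(5.03 + 12/2, 3.61 + 20.2578/2) = Inv-Gamma(11.03, 13.73890).
Mode = β/(α+1) = 13.73890/12.03 = 1.1421.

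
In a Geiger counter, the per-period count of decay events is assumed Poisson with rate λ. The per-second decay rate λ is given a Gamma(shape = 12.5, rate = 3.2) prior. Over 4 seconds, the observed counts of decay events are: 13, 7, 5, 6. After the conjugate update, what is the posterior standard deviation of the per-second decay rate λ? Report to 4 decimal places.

0.9160

With a Gamma(shape α, rate β) prior, the Poisson likelihood is conjugate: the posterior is Gamma(α + ΣXᵢ, β + n).
Sum of counts S = 31 over n = 4 seconds.
Posterior: Gamma(α+S, β+n) = Gamma(12.5+31, 3.2+4) = Gamma(43.5, 7.2).
SD = √α/β = √43.5/7.2 = 0.9160.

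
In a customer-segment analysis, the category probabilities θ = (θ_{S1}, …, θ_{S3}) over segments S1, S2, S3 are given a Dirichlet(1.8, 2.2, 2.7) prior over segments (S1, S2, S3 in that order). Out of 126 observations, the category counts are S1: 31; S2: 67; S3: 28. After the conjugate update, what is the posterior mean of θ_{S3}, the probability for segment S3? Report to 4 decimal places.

The Dirichlet prior is conjugate to the Multinomial likelihood: each posterior αⱼ = prior αⱼ + observed count nⱼ.
Posterior concentration: (32.8, 69.2, 30.7), total = 132.7.
E[θ_{S3}|data] = α_{S3}/Σα = 30.7/132.7 = 0.2313.

0.2313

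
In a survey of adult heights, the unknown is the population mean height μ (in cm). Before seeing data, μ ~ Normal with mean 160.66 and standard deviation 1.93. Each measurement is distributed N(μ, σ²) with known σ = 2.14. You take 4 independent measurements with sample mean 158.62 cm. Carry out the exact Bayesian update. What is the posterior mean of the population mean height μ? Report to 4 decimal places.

159.0996

For Normal data with known variance σ², a Normal(μ₀, σ₀²) prior on μ is conjugate. Posterior precision = 1/σ₀² + n/σ²; posterior mean is the precision-weighted average of μ₀ and x̄.
n·x̄ = 4·158.62 = 634.48.
σ₀² = 1.93² = 3.7249, σ² = 2.14² = 4.5796; σ² + n·σ₀² = 4.5796 + 4·3.7249 = 19.4792.
Posterior mean = (μ₀/σ₀² + n·x̄/σ²)/(1/σ₀² + n/σ²) = (σ²·μ₀ + σ₀²·n·x̄)/(σ² + n·σ₀²) = (4.5796·160.66 + 3.7249·634.48)/19.4792 = 3099.133088/19.4792 = 159.0996.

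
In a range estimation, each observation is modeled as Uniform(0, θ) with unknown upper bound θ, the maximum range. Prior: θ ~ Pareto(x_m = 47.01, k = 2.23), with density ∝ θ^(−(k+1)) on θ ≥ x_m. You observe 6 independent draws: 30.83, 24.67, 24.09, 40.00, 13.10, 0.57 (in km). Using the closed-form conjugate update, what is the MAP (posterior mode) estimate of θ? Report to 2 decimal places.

A Pareto(scale x_m, shape k) prior on the upper bound θ of Uniform(0, θ) is conjugate: posterior is Pareto(max(x_m, max xᵢ), k + n).
Sample maximum = 40.00; prior scale x_m = 47.01 → posterior scale = max = 47.01.
Posterior shape = 2.23 + 6 = 8.23.
The Pareto density is decreasing on [x_m, ∞), so the mode is x_m = 47.01.

47.01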